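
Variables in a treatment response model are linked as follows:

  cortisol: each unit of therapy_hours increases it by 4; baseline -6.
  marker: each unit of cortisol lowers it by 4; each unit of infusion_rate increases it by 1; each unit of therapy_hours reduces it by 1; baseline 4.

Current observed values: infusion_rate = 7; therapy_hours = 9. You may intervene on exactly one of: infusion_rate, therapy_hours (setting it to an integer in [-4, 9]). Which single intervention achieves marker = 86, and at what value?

set therapy_hours = -3

Intervening on infusion_rate: marker = infusion_rate - 125. Reaching 86 requires infusion_rate = 211, outside [-4, 9].
Intervening on therapy_hours: with other inputs at their observed values, marker = -17*therapy_hours + 35. Solving for 86 gives therapy_hours = -3, within [-4, 9].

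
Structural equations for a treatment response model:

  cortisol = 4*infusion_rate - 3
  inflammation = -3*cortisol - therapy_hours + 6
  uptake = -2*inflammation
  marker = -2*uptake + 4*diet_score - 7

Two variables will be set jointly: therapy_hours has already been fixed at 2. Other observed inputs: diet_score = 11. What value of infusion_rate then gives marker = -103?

With therapy_hours held at 2:
Substituting into the inflammation equation gives inflammation = -12*infusion_rate + 13.
This gives uptake = 24*infusion_rate - 26.
This gives marker = -48*infusion_rate + 89.
Solve -48*infusion_rate + 89 = -103: infusion_rate = (-103 - 89) / -48 = 4.

infusion_rate = 4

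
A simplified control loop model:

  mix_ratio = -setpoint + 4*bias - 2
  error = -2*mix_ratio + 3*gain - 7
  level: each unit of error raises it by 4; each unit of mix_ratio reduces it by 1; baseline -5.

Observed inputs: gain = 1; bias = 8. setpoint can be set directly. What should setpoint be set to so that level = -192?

setpoint = 11

Substituting into the mix_ratio equation gives mix_ratio = -setpoint + 30.
This gives error = 2*setpoint - 64.
Substituting into the level equation gives level = 9*setpoint - 291.
Solve 9*setpoint - 291 = -192: setpoint = (-192 + 291) / 9 = 11.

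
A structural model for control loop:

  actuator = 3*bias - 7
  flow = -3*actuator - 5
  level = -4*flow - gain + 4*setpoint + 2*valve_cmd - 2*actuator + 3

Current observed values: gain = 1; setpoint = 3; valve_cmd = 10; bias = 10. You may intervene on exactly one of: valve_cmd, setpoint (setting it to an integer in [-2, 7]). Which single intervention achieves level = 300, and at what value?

Intervening on valve_cmd: level = 2*valve_cmd + 264. Reaching 300 requires valve_cmd = 18, outside [-2, 7].
Intervening on setpoint: with other inputs at their observed values, level = 4*setpoint + 272. Solving for 300 gives setpoint = 7, within [-2, 7].

set setpoint = 7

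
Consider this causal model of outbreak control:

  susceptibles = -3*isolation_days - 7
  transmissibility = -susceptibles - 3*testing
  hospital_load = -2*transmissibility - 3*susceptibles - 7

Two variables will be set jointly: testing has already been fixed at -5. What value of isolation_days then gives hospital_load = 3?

With testing held at -5:
Substituting into the transmissibility equation gives transmissibility = 3*isolation_days + 22.
Substituting into the hospital_load equation gives hospital_load = 3*isolation_days - 30.
Solve 3*isolation_days - 30 = 3: isolation_days = (3 + 30) / 3 = 11.

isolation_days = 11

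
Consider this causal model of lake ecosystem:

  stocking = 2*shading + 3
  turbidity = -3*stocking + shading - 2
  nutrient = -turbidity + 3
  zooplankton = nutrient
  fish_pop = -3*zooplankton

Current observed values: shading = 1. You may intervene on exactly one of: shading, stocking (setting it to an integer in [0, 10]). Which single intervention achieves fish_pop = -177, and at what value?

set shading = 9

Intervening on shading: with other inputs at their observed values, fish_pop = -15*shading - 42. Solving for -177 gives shading = 9, within [0, 10].
Intervening on stocking: fish_pop = -9*stocking - 12. Reaching -177 requires stocking = 55/3, not an integer.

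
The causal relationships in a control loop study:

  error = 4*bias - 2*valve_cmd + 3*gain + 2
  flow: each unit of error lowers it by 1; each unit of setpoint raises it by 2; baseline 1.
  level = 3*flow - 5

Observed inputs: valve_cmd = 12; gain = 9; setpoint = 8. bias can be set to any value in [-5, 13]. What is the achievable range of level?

Substituting into the error equation gives error = 4*bias + 5.
Substituting into the flow equation gives flow = -4*bias + 12.
So level = -12*bias + 31.
Linear in bias, so extremes are at the endpoints: bias = -5 gives level = 91; bias = 13 gives level = -125.

-125 to 91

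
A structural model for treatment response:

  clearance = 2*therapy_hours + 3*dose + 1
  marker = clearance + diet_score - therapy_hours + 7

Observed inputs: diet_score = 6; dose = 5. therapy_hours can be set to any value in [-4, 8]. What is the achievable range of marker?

Substituting into the clearance equation gives clearance = 2*therapy_hours + 16.
Substituting into the marker equation gives marker = therapy_hours + 29.
Linear in therapy_hours, so extremes are at the endpoints: therapy_hours = -4 gives marker = 25; therapy_hours = 8 gives marker = 37.

25 to 37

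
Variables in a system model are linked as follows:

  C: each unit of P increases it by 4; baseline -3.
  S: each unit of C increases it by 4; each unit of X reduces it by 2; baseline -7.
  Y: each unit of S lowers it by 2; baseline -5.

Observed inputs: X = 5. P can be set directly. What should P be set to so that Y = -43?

P = 3

Substituting into the S equation gives S = 16*P - 29.
Substituting into the Y equation gives Y = -32*P + 53.
Solve -32*P + 53 = -43: P = (-43 - 53) / -32 = 3.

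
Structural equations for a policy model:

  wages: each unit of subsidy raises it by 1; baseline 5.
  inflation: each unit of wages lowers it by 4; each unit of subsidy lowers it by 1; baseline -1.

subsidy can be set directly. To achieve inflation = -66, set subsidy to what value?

Substituting into the inflation equation gives inflation = -5*subsidy - 21.
Solve -5*subsidy - 21 = -66: subsidy = (-66 + 21) / -5 = 9.

subsidy = 9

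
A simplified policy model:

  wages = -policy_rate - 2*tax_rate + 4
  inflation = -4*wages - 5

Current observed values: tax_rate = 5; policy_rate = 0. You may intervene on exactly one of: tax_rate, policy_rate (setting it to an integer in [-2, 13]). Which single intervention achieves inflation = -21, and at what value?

Intervening on tax_rate: with other inputs at their observed values, inflation = 8*tax_rate - 21. Solving for -21 gives tax_rate = 0, within [-2, 13].
Intervening on policy_rate: inflation = 4*policy_rate + 19. Reaching -21 requires policy_rate = -10, outside [-2, 13].

set tax_rate = 0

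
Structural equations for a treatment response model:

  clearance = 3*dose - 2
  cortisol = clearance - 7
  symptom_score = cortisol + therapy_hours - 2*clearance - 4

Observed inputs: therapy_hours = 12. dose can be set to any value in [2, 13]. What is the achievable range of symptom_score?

Substituting into the cortisol equation gives cortisol = 3*dose - 9.
Substituting into the symptom_score equation gives symptom_score = -3*dose + 3.
Linear in dose, so extremes are at the endpoints: dose = 2 gives symptom_score = -3; dose = 13 gives symptom_score = -36.

-36 to -3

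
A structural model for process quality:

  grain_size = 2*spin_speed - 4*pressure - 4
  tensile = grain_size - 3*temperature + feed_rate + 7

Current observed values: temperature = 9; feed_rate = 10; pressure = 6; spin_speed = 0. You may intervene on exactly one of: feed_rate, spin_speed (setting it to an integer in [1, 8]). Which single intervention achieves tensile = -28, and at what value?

set spin_speed = 5

Intervening on feed_rate: tensile = feed_rate - 48. Reaching -28 requires feed_rate = 20, outside [1, 8].
Intervening on spin_speed: with other inputs at their observed values, tensile = 2*spin_speed - 38. Solving for -28 gives spin_speed = 5, within [1, 8].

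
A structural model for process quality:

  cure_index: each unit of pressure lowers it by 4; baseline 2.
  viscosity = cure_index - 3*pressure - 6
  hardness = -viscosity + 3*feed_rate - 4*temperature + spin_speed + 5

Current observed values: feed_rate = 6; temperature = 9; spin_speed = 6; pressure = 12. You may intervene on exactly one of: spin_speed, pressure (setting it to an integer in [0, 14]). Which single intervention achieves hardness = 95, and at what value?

Intervening on spin_speed: hardness = spin_speed + 75. Reaching 95 requires spin_speed = 20, outside [0, 14].
Intervening on pressure: with other inputs at their observed values, hardness = 7*pressure - 3. Solving for 95 gives pressure = 14, within [0, 14].

set pressure = 14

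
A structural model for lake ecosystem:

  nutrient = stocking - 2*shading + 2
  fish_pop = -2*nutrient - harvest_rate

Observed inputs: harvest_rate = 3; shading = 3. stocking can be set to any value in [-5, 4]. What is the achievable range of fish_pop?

Substituting into the nutrient equation gives nutrient = stocking - 4.
Substituting into the fish_pop equation gives fish_pop = -2*stocking + 5.
Linear in stocking, so extremes are at the endpoints: stocking = -5 gives fish_pop = 15; stocking = 4 gives fish_pop = -3.

-3 to 15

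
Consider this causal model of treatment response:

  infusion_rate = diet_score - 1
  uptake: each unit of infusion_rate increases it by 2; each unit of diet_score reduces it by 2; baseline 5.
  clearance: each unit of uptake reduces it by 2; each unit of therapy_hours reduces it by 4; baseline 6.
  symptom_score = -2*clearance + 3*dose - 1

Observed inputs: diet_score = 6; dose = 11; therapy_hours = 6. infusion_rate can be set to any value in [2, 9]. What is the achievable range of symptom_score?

56 to 112

Intervening on infusion_rate fixes its value directly, overriding its dependence on diet_score.
Substituting into the uptake equation gives uptake = 2*infusion_rate - 7.
So clearance = -4*infusion_rate - 4.
Substituting into the symptom_score equation gives symptom_score = 8*infusion_rate + 40.
Linear in infusion_rate, so extremes are at the endpoints: infusion_rate = 2 gives symptom_score = 56; infusion_rate = 9 gives symptom_score = 112.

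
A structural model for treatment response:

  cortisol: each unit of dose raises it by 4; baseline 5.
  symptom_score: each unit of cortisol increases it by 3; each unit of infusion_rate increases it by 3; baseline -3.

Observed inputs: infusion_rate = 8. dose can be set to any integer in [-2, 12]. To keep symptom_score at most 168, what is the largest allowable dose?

dose = 11

Substituting into the symptom_score equation gives symptom_score = 12*dose + 36.
Require 12*dose + 36 ≤ 168, so dose ≤ 11.
The largest integer in [-2, 12] satisfying this is 11.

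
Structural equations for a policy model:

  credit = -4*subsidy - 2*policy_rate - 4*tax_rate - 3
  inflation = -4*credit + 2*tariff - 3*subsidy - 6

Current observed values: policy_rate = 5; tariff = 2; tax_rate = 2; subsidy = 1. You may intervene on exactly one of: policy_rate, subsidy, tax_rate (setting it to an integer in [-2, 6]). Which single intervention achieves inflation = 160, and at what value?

Intervening on policy_rate: inflation = 8*policy_rate + 55. Reaching 160 requires policy_rate = 105/8, not an integer.
Intervening on subsidy: with other inputs at their observed values, inflation = 13*subsidy + 82. Solving for 160 gives subsidy = 6, within [-2, 6].
Intervening on tax_rate: inflation = 16*tax_rate + 63. Reaching 160 requires tax_rate = 97/16, not an integer.

set subsidy = 6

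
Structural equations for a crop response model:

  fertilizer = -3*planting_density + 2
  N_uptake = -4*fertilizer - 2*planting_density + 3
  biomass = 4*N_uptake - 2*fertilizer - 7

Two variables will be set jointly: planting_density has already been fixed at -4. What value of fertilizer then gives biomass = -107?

fertilizer = 8

With planting_density held at -4:
Intervening on fertilizer fixes its value directly, overriding its dependence on planting_density.
Substituting into the N_uptake equation gives N_uptake = -4*fertilizer + 11.
biomass becomes -18*fertilizer + 37.
Solve -18*fertilizer + 37 = -107: fertilizer = (-107 - 37) / -18 = 8.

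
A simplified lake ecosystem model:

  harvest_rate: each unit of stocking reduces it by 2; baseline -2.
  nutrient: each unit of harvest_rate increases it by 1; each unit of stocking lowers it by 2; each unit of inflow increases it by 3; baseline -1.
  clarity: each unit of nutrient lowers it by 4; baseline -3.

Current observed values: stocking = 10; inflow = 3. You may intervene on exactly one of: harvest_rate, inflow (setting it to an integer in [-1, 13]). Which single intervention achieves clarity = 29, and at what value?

set harvest_rate = 4

Intervening on harvest_rate: with other inputs at their observed values, clarity = -4*harvest_rate + 45. Solving for 29 gives harvest_rate = 4, within [-1, 13].
Intervening on inflow: clarity = -12*inflow + 169. Reaching 29 requires inflow = 35/3, not an integer.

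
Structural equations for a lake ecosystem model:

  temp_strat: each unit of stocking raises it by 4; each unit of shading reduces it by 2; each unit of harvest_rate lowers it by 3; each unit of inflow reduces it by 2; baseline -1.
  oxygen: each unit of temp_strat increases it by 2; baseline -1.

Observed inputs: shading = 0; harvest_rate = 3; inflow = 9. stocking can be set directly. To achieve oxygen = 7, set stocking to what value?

stocking = 8

Substituting into the temp_strat equation gives temp_strat = 4*stocking - 28.
Substituting into the oxygen equation gives oxygen = 8*stocking - 57.
Solve 8*stocking - 57 = 7: stocking = (7 + 57) / 8 = 8.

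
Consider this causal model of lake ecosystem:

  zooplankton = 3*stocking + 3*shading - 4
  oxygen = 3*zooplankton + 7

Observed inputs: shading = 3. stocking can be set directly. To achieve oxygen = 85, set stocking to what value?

Substituting into the zooplankton equation gives zooplankton = 3*stocking + 5.
So oxygen = 9*stocking + 22.
Solve 9*stocking + 22 = 85: stocking = (85 - 22) / 9 = 7.

stocking = 7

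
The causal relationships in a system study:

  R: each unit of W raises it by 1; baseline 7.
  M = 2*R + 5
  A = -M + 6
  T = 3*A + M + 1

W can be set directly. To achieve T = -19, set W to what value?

Substituting into the M equation gives M = 2*W + 19.
Substituting into the A equation gives A = -2*W - 13.
So T = -4*W - 19.
Solve -4*W - 19 = -19: W = (-19 + 19) / -4 = 0.

W = 0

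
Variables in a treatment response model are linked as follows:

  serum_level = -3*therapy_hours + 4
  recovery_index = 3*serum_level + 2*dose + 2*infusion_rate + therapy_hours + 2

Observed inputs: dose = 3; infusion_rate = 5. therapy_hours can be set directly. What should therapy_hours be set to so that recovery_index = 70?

Substituting into the recovery_index equation gives recovery_index = -8*therapy_hours + 30.
Solve -8*therapy_hours + 30 = 70: therapy_hours = (70 - 30) / -8 = -5.

therapy_hours = -5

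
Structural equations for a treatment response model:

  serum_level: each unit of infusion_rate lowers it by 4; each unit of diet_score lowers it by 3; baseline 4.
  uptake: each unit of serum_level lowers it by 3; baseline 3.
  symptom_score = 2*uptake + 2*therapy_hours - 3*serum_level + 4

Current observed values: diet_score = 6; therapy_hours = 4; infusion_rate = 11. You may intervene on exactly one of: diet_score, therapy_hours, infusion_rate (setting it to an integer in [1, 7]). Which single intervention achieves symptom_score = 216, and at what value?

set infusion_rate = 2

Intervening on diet_score: symptom_score = 27*diet_score + 378. Reaching 216 requires diet_score = -6, outside [1, 7].
Intervening on therapy_hours: symptom_score = 2*therapy_hours + 532. Reaching 216 requires therapy_hours = -158, outside [1, 7].
Intervening on infusion_rate: with other inputs at their observed values, symptom_score = 36*infusion_rate + 144. Solving for 216 gives infusion_rate = 2, within [1, 7].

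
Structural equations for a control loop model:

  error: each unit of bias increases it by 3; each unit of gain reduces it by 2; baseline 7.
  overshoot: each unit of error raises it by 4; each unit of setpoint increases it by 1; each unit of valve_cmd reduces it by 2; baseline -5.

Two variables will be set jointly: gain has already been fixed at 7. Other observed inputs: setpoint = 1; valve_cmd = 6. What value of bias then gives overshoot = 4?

bias = 4

With gain held at 7:
Substituting into the error equation gives error = 3*bias - 7.
This gives overshoot = 12*bias - 44.
Solve 12*bias - 44 = 4: bias = (4 + 44) / 12 = 4.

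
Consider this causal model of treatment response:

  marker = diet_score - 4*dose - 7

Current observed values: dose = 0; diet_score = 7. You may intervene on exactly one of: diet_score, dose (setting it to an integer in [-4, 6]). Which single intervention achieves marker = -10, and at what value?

set diet_score = -3

Intervening on diet_score: with other inputs at their observed values, marker = diet_score - 7. Solving for -10 gives diet_score = -3, within [-4, 6].
Intervening on dose: marker = -4*dose. Reaching -10 requires dose = 5/2, not an integer.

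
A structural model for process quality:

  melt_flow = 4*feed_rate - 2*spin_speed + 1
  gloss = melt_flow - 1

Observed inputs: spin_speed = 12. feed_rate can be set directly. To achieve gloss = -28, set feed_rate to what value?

Substituting into the melt_flow equation gives melt_flow = 4*feed_rate - 23.
So gloss = 4*feed_rate - 24.
Solve 4*feed_rate - 24 = -28: feed_rate = (-28 + 24) / 4 = -1.

feed_rate = -1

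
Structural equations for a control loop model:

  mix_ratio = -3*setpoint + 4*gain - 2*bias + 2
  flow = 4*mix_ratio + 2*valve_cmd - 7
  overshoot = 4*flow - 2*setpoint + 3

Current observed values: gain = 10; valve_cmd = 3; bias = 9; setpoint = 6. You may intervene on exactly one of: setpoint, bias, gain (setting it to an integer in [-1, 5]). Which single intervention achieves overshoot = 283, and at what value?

set setpoint = 2

Intervening on setpoint: with other inputs at their observed values, overshoot = -50*setpoint + 383. Solving for 283 gives setpoint = 2, within [-1, 5].
Intervening on bias: overshoot = -32*bias + 371. Reaching 283 requires bias = 11/4, not an integer.
Intervening on gain: overshoot = 64*gain - 557. Reaching 283 requires gain = 105/8, not an integer.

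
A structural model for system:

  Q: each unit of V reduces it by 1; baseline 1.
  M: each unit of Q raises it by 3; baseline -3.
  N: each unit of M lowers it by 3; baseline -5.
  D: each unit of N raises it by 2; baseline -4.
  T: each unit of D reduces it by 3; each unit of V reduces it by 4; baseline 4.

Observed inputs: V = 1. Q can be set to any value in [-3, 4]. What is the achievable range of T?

-174 to 204

Intervening on Q fixes its value directly, overriding its dependence on V.
Substituting into the N equation gives N = -9*Q + 4.
Substituting into the D equation gives D = -18*Q + 4.
So T = 54*Q - 12.
Linear in Q, so extremes are at the endpoints: Q = -3 gives T = -174; Q = 4 gives T = 204.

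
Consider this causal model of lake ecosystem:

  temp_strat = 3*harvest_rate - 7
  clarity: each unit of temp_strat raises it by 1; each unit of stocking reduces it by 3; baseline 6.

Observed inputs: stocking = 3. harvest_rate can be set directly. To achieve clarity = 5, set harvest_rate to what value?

harvest_rate = 5

Substituting into the clarity equation gives clarity = 3*harvest_rate - 10.
Solve 3*harvest_rate - 10 = 5: harvest_rate = (5 + 10) / 3 = 5.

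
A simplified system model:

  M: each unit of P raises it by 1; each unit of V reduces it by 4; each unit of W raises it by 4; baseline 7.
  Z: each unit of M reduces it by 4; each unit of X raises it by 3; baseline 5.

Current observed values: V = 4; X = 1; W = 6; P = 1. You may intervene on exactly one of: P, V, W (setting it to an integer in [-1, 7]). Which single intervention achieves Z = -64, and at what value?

set P = 3

Intervening on P: with other inputs at their observed values, Z = -4*P - 52. Solving for -64 gives P = 3, within [-1, 7].
Intervening on V: Z = 16*V - 120. Reaching -64 requires V = 7/2, not an integer.
Intervening on W: Z = -16*W + 40. Reaching -64 requires W = 13/2, not an integer.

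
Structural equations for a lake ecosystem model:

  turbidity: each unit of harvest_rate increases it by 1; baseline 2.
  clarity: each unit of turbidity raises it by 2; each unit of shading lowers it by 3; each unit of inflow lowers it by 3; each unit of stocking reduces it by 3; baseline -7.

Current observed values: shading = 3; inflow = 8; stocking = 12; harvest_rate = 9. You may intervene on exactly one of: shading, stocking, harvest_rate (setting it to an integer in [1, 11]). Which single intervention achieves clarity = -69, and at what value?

Intervening on shading: with other inputs at their observed values, clarity = -3*shading - 45. Solving for -69 gives shading = 8, within [1, 11].
Intervening on stocking: clarity = -3*stocking - 18. Reaching -69 requires stocking = 17, outside [1, 11].
Intervening on harvest_rate: clarity = 2*harvest_rate - 72. Reaching -69 requires harvest_rate = 3/2, not an integer.

set shading = 8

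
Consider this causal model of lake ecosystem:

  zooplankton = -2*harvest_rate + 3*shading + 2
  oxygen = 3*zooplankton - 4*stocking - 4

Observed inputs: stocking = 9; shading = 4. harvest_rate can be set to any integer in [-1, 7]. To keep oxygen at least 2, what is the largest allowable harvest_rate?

Substituting into the zooplankton equation gives zooplankton = -2*harvest_rate + 14.
So oxygen = -6*harvest_rate + 2.
Require -6*harvest_rate + 2 ≥ 2, so harvest_rate ≤ 0.
The largest integer in [-1, 7] satisfying this is 0.

harvest_rate = 0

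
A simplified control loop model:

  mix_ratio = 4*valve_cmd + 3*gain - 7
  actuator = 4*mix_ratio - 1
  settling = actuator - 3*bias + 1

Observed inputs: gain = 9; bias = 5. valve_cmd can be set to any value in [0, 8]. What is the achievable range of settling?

Substituting into the mix_ratio equation gives mix_ratio = 4*valve_cmd + 20.
Substituting into the actuator equation gives actuator = 16*valve_cmd + 79.
settling becomes 16*valve_cmd + 65.
Linear in valve_cmd, so extremes are at the endpoints: valve_cmd = 0 gives settling = 65; valve_cmd = 8 gives settling = 193.

65 to 193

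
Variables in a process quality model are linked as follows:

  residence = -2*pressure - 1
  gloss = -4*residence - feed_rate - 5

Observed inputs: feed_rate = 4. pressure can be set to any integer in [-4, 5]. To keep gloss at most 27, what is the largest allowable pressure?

pressure = 4

Substituting into the gloss equation gives gloss = 8*pressure - 5.
Require 8*pressure - 5 ≤ 27, so pressure ≤ 4.
The largest integer in [-4, 5] satisfying this is 4.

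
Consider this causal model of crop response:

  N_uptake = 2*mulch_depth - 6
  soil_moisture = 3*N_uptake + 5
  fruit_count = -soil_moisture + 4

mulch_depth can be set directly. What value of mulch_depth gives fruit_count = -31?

Substituting into the soil_moisture equation gives soil_moisture = 6*mulch_depth - 13.
fruit_count becomes -6*mulch_depth + 17.
Solve -6*mulch_depth + 17 = -31: mulch_depth = (-31 - 17) / -6 = 8.

mulch_depth = 8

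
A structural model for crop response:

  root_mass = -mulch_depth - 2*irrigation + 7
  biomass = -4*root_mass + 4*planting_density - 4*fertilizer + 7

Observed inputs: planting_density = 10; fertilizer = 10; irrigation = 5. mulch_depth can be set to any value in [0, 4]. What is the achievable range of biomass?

19 to 35

Substituting into the root_mass equation gives root_mass = -mulch_depth - 3.
So biomass = 4*mulch_depth + 19.
Linear in mulch_depth, so extremes are at the endpoints: mulch_depth = 0 gives biomass = 19; mulch_depth = 4 gives biomass = 35.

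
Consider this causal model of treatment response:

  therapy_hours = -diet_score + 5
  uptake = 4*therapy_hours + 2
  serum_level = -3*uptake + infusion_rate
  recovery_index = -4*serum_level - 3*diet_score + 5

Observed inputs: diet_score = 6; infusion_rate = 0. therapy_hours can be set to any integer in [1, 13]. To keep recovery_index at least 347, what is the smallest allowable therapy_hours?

therapy_hours = 7

Intervening on therapy_hours fixes its value directly, overriding its dependence on diet_score.
Substituting into the serum_level equation gives serum_level = -12*therapy_hours - 6.
Substituting into the recovery_index equation gives recovery_index = 48*therapy_hours + 11.
Require 48*therapy_hours + 11 ≥ 347, so therapy_hours ≥ 7.
The smallest integer in [1, 13] satisfying this is 7.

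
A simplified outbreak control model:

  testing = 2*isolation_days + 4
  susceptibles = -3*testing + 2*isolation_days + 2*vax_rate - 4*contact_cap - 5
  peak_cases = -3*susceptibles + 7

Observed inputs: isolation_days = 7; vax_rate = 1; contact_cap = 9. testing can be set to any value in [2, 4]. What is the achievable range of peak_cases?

100 to 118

Intervening on testing fixes its value directly, overriding its dependence on isolation_days.
Substituting into the susceptibles equation gives susceptibles = -3*testing - 25.
This gives peak_cases = 9*testing + 82.
Linear in testing, so extremes are at the endpoints: testing = 2 gives peak_cases = 100; testing = 4 gives peak_cases = 118.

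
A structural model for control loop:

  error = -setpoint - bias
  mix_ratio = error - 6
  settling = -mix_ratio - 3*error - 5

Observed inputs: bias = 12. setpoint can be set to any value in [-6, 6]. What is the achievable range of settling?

Substituting into the error equation gives error = -setpoint - 12.
Substituting into the mix_ratio equation gives mix_ratio = -setpoint - 18.
Substituting into the settling equation gives settling = 4*setpoint + 49.
Linear in setpoint, so extremes are at the endpoints: setpoint = -6 gives settling = 25; setpoint = 6 gives settling = 73.

25 to 73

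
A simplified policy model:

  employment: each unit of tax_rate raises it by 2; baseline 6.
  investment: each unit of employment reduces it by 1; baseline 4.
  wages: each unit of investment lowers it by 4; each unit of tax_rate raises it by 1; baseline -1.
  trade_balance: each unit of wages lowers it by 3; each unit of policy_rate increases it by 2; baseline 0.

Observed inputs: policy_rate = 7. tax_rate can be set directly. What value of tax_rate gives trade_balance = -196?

tax_rate = 7

Substituting into the investment equation gives investment = -2*tax_rate - 2.
Substituting into the wages equation gives wages = 9*tax_rate + 7.
This gives trade_balance = -27*tax_rate - 7.
Solve -27*tax_rate - 7 = -196: tax_rate = (-196 + 7) / -27 = 7.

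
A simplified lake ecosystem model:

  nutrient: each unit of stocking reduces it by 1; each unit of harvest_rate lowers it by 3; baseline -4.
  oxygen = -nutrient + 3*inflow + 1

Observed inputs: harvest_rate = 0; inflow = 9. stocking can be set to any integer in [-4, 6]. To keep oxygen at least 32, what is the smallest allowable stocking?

Substituting into the nutrient equation gives nutrient = -stocking - 4.
So oxygen = stocking + 32.
Require stocking + 32 ≥ 32, so stocking ≥ 0.
The smallest integer in [-4, 6] satisfying this is 0.

stocking = 0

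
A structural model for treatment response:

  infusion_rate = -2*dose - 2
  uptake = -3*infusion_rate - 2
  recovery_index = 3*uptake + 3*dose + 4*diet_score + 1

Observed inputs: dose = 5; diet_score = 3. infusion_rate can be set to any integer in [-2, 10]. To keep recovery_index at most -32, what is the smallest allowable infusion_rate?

infusion_rate = 6

Intervening on infusion_rate fixes its value directly, overriding its dependence on dose.
Substituting into the recovery_index equation gives recovery_index = -9*infusion_rate + 22.
Require -9*infusion_rate + 22 ≤ -32, so infusion_rate ≥ 6.
The smallest integer in [-2, 10] satisfying this is 6.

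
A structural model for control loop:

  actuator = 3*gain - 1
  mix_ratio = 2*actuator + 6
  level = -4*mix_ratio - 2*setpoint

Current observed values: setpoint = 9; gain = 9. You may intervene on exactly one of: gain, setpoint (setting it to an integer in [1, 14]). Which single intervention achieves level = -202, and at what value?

set gain = 7

Intervening on gain: with other inputs at their observed values, level = -24*gain - 34. Solving for -202 gives gain = 7, within [1, 14].
Intervening on setpoint: level = -2*setpoint - 232. Reaching -202 requires setpoint = -15, outside [1, 14].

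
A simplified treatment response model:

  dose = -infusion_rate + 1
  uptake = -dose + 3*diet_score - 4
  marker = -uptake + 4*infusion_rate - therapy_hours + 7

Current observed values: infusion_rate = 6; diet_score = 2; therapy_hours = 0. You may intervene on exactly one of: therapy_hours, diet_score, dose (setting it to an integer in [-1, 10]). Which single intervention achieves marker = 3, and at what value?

set diet_score = 9

Intervening on therapy_hours: marker = -therapy_hours + 24. Reaching 3 requires therapy_hours = 21, outside [-1, 10].
Intervening on diet_score: with other inputs at their observed values, marker = -3*diet_score + 30. Solving for 3 gives diet_score = 9, within [-1, 10].
Intervening on dose: marker = dose + 29. Reaching 3 requires dose = -26, outside [-1, 10].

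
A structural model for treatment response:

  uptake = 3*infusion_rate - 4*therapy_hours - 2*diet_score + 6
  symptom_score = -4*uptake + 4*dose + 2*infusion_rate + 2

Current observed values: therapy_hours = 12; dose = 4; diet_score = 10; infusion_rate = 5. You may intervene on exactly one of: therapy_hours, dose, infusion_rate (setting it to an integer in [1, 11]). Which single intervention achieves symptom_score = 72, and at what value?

Intervening on therapy_hours: with other inputs at their observed values, symptom_score = 16*therapy_hours + 24. Solving for 72 gives therapy_hours = 3, within [1, 11].
Intervening on dose: symptom_score = 4*dose + 200. Reaching 72 requires dose = -32, outside [1, 11].
Intervening on infusion_rate: symptom_score = -10*infusion_rate + 266. Reaching 72 requires infusion_rate = 97/5, not an integer.

set therapy_hours = 3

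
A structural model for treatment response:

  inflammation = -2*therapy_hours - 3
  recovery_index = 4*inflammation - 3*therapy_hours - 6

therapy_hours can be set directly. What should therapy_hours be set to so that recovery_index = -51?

Substituting into the recovery_index equation gives recovery_index = -11*therapy_hours - 18.
Solve -11*therapy_hours - 18 = -51: therapy_hours = (-51 + 18) / -11 = 3.

therapy_hours = 3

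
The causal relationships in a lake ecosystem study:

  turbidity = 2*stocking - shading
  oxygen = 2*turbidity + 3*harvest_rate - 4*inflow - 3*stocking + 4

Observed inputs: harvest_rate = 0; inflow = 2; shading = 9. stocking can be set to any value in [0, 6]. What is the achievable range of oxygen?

Substituting into the turbidity equation gives turbidity = 2*stocking - 9.
Substituting into the oxygen equation gives oxygen = stocking - 22.
Linear in stocking, so extremes are at the endpoints: stocking = 0 gives oxygen = -22; stocking = 6 gives oxygen = -16.

-22 to -16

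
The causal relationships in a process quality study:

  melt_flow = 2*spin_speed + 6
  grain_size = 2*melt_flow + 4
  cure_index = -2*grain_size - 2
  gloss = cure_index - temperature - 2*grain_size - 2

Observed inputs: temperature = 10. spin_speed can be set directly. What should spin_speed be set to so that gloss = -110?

Substituting into the grain_size equation gives grain_size = 4*spin_speed + 16.
This gives cure_index = -8*spin_speed - 34.
gloss becomes -16*spin_speed - 78.
Solve -16*spin_speed - 78 = -110: spin_speed = (-110 + 78) / -16 = 2.

spin_speed = 2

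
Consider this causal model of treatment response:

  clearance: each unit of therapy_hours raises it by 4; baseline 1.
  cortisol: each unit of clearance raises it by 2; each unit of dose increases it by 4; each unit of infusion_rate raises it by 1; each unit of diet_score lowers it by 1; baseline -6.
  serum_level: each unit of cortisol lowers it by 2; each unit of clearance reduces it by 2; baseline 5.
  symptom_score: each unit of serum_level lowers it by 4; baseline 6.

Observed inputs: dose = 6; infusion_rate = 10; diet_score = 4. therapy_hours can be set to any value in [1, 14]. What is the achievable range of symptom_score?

Substituting into the cortisol equation gives cortisol = 8*therapy_hours + 26.
This gives serum_level = -24*therapy_hours - 49.
symptom_score becomes 96*therapy_hours + 202.
Linear in therapy_hours, so extremes are at the endpoints: therapy_hours = 1 gives symptom_score = 298; therapy_hours = 14 gives symptom_score = 1546.

298 to 1546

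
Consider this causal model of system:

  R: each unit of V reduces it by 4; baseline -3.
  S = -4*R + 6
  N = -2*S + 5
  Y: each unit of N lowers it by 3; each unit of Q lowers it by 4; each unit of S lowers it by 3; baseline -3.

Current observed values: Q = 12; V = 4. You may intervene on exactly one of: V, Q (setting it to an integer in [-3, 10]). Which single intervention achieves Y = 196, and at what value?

set Q = 8

Intervening on V: Y = 48*V - 12. Reaching 196 requires V = 13/3, not an integer.
Intervening on Q: with other inputs at their observed values, Y = -4*Q + 228. Solving for 196 gives Q = 8, within [-3, 10].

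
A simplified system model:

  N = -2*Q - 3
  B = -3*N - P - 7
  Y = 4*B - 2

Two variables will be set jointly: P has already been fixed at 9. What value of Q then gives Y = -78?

Q = -2

With P held at 9:
Substituting into the B equation gives B = 6*Q - 7.
Substituting into the Y equation gives Y = 24*Q - 30.
Solve 24*Q - 30 = -78: Q = (-78 + 30) / 24 = -2.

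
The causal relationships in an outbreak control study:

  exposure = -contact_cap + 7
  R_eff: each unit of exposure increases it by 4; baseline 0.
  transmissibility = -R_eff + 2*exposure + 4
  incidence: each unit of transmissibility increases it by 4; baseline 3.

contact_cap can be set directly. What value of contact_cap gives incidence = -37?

contact_cap = 0

Substituting into the R_eff equation gives R_eff = -4*contact_cap + 28.
So transmissibility = 2*contact_cap - 10.
Substituting into the incidence equation gives incidence = 8*contact_cap - 37.
Solve 8*contact_cap - 37 = -37: contact_cap = (-37 + 37) / 8 = 0.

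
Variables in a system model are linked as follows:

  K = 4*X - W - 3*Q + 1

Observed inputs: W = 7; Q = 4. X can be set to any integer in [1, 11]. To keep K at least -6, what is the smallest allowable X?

Substituting into the K equation gives K = 4*X - 18.
Require 4*X - 18 ≥ -6, so X ≥ 3.
The smallest integer in [1, 11] satisfying this is 3.

X = 3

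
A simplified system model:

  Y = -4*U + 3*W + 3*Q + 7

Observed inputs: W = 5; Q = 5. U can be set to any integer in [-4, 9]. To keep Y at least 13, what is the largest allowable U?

U = 6

Substituting into the Y equation gives Y = -4*U + 37.
Require -4*U + 37 ≥ 13, so U ≤ 6.
The largest integer in [-4, 9] satisfying this is 6.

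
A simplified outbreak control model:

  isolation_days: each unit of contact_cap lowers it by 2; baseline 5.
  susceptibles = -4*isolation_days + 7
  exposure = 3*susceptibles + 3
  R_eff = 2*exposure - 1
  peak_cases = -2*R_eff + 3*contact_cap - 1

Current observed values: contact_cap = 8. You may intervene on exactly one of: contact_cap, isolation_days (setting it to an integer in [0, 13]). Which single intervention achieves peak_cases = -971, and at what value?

set contact_cap = 12

Intervening on contact_cap: with other inputs at their observed values, peak_cases = -93*contact_cap + 145. Solving for -971 gives contact_cap = 12, within [0, 13].
Intervening on isolation_days: peak_cases = 48*isolation_days - 71. Reaching -971 requires isolation_days = -75/4, not an integer.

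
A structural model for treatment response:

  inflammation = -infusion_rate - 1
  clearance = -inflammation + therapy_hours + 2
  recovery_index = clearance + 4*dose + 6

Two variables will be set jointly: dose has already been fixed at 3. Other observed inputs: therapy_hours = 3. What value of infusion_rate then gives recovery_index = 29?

With dose held at 3:
Substituting into the clearance equation gives clearance = infusion_rate + 6.
Substituting into the recovery_index equation gives recovery_index = infusion_rate + 24.
Solve infusion_rate + 24 = 29: infusion_rate = (29 - 24) / 1 = 5.

infusion_rate = 5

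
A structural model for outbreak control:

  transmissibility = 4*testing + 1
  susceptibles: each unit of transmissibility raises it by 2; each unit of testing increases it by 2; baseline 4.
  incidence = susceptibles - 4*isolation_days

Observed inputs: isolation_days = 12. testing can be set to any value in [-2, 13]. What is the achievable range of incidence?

-62 to 88

Substituting into the susceptibles equation gives susceptibles = 10*testing + 6.
Substituting into the incidence equation gives incidence = 10*testing - 42.
Linear in testing, so extremes are at the endpoints: testing = -2 gives incidence = -62; testing = 13 gives incidence = 88.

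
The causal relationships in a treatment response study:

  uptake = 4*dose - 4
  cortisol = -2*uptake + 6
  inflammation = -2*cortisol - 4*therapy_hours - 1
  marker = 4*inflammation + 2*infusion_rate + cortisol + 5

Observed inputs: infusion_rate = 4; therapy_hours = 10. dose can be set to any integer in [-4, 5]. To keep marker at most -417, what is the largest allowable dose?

Substituting into the cortisol equation gives cortisol = -8*dose + 14.
Substituting into the inflammation equation gives inflammation = 16*dose - 69.
Substituting into the marker equation gives marker = 56*dose - 249.
Require 56*dose - 249 ≤ -417, so dose ≤ -3.
The largest integer in [-4, 5] satisfying this is -3.

dose = -3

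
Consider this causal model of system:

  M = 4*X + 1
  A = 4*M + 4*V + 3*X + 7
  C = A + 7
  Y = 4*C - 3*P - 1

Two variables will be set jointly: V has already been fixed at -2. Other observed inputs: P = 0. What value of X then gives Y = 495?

X = 6

With V held at -2:
Substituting into the A equation gives A = 19*X + 3.
Substituting into the C equation gives C = 19*X + 10.
So Y = 76*X + 39.
Solve 76*X + 39 = 495: X = (495 - 39) / 76 = 6.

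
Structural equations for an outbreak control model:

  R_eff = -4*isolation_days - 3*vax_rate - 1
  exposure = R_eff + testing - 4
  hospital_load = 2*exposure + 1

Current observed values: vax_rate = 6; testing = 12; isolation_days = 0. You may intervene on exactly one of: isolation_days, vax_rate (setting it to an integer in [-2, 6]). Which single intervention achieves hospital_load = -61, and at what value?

set isolation_days = 5

Intervening on isolation_days: with other inputs at their observed values, hospital_load = -8*isolation_days - 21. Solving for -61 gives isolation_days = 5, within [-2, 6].
Intervening on vax_rate: hospital_load = -6*vax_rate + 15. Reaching -61 requires vax_rate = 38/3, not an integer.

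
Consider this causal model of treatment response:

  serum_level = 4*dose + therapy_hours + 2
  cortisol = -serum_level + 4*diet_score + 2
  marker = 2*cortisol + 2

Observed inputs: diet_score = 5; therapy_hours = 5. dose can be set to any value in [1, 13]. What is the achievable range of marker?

Substituting into the serum_level equation gives serum_level = 4*dose + 7.
Substituting into the cortisol equation gives cortisol = -4*dose + 15.
Substituting into the marker equation gives marker = -8*dose + 32.
Linear in dose, so extremes are at the endpoints: dose = 1 gives marker = 24; dose = 13 gives marker = -72.

-72 to 24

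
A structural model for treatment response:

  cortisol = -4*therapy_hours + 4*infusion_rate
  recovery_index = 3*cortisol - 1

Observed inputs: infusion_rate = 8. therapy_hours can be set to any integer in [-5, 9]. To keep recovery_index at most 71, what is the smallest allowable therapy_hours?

therapy_hours = 2

Substituting into the cortisol equation gives cortisol = -4*therapy_hours + 32.
Substituting into the recovery_index equation gives recovery_index = -12*therapy_hours + 95.
Require -12*therapy_hours + 95 ≤ 71, so therapy_hours ≥ 2.
The smallest integer in [-5, 9] satisfying this is 2.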